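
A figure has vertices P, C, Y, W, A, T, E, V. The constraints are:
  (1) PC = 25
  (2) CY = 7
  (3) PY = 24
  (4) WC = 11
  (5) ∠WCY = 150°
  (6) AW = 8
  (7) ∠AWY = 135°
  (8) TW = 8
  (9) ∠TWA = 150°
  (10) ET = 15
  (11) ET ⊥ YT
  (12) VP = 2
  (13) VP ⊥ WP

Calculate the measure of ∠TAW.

Step 1: By the law of cosines on triangle AWT: AT² = 8² + 8² − 2·8·8·cos(150°) = 238.85, so AT ≈ 15.45.
Step 2: By the inverse law of cosines on triangle TAW: cos(∠TAW) = (15.45² + 8² − 8²) / (2·15.45·8) = 238.85/247.28 = 0.9659, so ∠TAW = 15°.

Therefore, the measure of angle ∠TAW = 15°.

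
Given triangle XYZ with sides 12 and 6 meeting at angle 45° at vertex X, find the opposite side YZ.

By the law of cosines: YZ^2 = XY^2 + XZ^2 - 2*XY*XZ*cos(X)
YZ^2 = 12^2 + 6^2 - 2*12*6*cos(45°)
YZ^2 = 144 + 36 - 144*(sqrt(2)/2)
YZ^2 = 180 - 72*sqrt(2)
YZ = 6*sqrt(5 - 2*sqrt(2))

6*sqrt(5 - 2*sqrt(2))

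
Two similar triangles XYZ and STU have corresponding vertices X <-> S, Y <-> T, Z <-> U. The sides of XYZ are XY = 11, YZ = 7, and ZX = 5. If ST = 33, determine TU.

Since the triangles are similar, the ratio of corresponding sides is constant.
Scale factor k = ST / XY = 33 / 11 = 3
TU = k * YZ = 3 * 7 = 21

21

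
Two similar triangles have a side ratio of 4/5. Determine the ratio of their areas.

Area ratio = (side ratio)^2 = (4/5)^2 = 16:25.

16:25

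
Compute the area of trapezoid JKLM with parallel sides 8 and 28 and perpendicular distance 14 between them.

Area = (8 + 28) * 14 / 2 = 504 / 2 = 252

252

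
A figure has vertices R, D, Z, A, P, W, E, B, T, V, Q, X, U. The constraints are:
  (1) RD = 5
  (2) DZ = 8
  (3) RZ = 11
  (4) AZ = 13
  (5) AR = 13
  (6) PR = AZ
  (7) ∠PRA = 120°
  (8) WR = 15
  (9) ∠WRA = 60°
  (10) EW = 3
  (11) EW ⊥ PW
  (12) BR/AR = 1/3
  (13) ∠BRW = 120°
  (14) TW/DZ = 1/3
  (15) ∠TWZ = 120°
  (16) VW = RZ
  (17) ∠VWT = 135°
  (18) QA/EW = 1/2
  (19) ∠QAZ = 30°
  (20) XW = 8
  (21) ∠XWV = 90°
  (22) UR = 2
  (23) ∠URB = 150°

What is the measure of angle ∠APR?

From the given relations: PR = AZ = 13.
Step 1: By the law of cosines on triangle PRA: PA² = 13² + 13² − 2·13·13·cos(120°) = 507, so PA = 13·√3.
Step 2: By the inverse law of cosines on triangle APR: cos(∠APR) = ((13·√3)² + 13² − 13²) / (2·13·√3·13) = 507/585.43 = 0.866, so ∠APR = 30°.

Therefore, the measure of angle ∠APR = 30°.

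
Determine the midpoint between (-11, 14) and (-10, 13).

The midpoint is the point halfway along the segment.
Move half the horizontal distance: -11 + (-10 - -11)/2 = -11 + 1/2 = -21/2
Move half the vertical distance: 14 + (13 - 14)/2 = 14 + -1/2 = 27/2
Midpoint = (-21/2, 27/2)

(-21/2, 27/2)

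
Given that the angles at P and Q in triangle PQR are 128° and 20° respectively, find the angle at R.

angle R = 180 - 128 - 20 = 32 degrees.

32 degrees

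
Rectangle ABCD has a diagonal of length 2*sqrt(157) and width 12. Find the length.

b = sqrt(d^2 - a^2) = sqrt(628 - 144) = sqrt(484) = 22

22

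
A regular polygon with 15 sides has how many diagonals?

The number of diagonals in an n-gon is n(n - 3)/2.
For n = 15: 15(15 - 3)/2 = 15 × 12 / 2 = 90.

90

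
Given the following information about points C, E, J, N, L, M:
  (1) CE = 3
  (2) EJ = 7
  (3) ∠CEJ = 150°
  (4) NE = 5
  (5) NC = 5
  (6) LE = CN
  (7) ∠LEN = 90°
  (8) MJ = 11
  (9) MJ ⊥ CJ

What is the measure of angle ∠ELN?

From the given relations: LE = CN = 5.
Step 1: By the law of cosines on triangle LEN: LN² = 5² + 5² − 2·5·5·cos(90°) = 50, so LN = 5·√2.
Step 2: By the inverse law of cosines on triangle ELN: cos(∠ELN) = (5² + (5·√2)² − 5²) / (2·5·5·√2) = 50/70.71 = 0.7071, so ∠ELN = 45°.

Therefore, the measure of angle ∠ELN = 45°.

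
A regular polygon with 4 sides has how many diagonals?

Total line segments between 4 vertices = C(4,2) = 6.
Subtract the 4 sides: 6 - 4 = 2 diagonals.

2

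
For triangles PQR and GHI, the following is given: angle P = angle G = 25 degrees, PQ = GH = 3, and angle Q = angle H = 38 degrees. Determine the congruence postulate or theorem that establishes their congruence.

The given information matches ASA: Two pairs of corresponding angles and the included side are equal (Angle-Side-Angle).

ASA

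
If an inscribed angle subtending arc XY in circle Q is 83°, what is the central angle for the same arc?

Central angle = 2 × 83° = 166° (inscribed angle theorem).

166°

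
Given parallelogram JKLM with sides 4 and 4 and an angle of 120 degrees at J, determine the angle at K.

Consecutive angles are supplementary: angle K = 180 - 120 = 60 degrees.

60 degrees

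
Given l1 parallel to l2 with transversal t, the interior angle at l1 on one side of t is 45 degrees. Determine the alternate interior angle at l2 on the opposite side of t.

Alternate interior angles are equal: 45 degrees.

45 degrees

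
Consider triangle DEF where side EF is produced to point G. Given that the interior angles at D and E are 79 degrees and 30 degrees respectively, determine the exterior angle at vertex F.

By the exterior angle theorem, an exterior angle of a triangle equals the sum of the two remote interior angles.
Exterior angle = angle D + angle E
Exterior angle = 79 + 30 = 109 degrees

109 degrees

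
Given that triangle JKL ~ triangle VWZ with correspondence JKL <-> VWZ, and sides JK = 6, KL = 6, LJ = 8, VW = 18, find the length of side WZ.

k = 18/6 = 3. WZ = 3 * 6 = 18.

18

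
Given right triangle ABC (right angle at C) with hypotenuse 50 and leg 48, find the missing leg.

By the Pythagorean theorem: BC^2 = AB^2 - AC^2
BC^2 = 50^2 - 48^2 = 2500 - 2304 = 196
BC = sqrt(196) = 14

14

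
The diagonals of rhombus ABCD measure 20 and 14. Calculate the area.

Area = (20 * 14) / 2 = 280 / 2 = 140

140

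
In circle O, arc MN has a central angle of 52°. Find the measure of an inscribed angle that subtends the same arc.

By the inscribed angle theorem, the inscribed angle is half the central angle.
Inscribed angle = 52° / 2 = 26°

26°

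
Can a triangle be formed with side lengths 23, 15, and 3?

Check the triangle inequality: 15 + 3 = 18 ≤ 23.
Since the sum of two sides does not exceed the third, no triangle can be formed.

No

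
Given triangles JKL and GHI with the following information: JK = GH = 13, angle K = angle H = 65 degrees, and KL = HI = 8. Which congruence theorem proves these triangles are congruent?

The given information provides:
JK = GH = 13, angle K = angle H = 65 degrees, and KL = HI = 8
This matches the SAS congruence theorem.
Two pairs of corresponding sides and the included angle are equal (Side-Angle-Side).

SAS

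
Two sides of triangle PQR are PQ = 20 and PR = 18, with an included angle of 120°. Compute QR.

By the law of cosines: QR^2 = PQ^2 + PR^2 - 2*PQ*PR*cos(P)
QR^2 = 20^2 + 18^2 - 2*20*18*cos(120°)
QR^2 = 400 + 324 - 720*(-1/2)
QR^2 = 1084
QR = 2*sqrt(271)

2*sqrt(271)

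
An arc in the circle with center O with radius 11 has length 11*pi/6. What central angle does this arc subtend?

The full circumference is 2πr = 22*pi.
The arc is 11*pi/6 / 22*pi = 1/12 of the full circle.
So the central angle = 1/12 × 360° = 30°.

30°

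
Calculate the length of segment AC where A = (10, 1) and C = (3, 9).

The horizontal distance is |3 - 10| = 7 and the vertical distance is |9 - 1| = 8.
By the Pythagorean theorem, d = sqrt(7^2 + 8^2) = sqrt(113).

sqrt(113)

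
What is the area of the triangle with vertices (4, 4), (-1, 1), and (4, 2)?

Using the Shoelace formula for a triangle:
Area = (1/2)|x0(y1 - y2) + x1(y2 - y0) + x2(y0 - y1)|
Area = (1/2)|4(1 - 2) + -1(2 - 4) + 4(4 - 1)|
Area = (1/2)|-4 + 2 + 12|
Area = (1/2)|10|
Area = (1/2)(10)
Area = 5

5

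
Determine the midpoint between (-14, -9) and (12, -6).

The midpoint is the average of the coordinates:
x: (-14 + 12)/2 = -1
y: (-9 + -6)/2 = -15/2
Midpoint = (-1, -15/2)

(-1, -15/2)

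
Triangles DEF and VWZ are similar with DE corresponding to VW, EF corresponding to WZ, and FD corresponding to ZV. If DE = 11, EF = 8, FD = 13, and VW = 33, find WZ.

Since the triangles are similar, the ratio of corresponding sides is constant.
Scale factor k = VW / DE = 33 / 11 = 3
WZ = k * EF = 3 * 8 = 24

24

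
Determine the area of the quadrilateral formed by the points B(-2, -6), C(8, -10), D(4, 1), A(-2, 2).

The Shoelace formula works by pairing each vertex with the next (cycling back to the first).
For each pair, compute x_i*y_(i+1) - x_(i+1)*y_i:
  (-2*-10 - 8*-6) = 68
  (8*1 - 4*-10) = 48
  (4*2 - -2*1) = 10
  (-2*-6 - -2*2) = 16
Taking half the absolute value of the total: Area = (1/2)(142) = 71.

71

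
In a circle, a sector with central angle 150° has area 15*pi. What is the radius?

The sector covers 150°/360° = 5/12 of the full circle.
Full circle area = 15*pi / 5/12 = 36*pi.
Since full area = πr², we get r² = 36*pi/π = 36, so r = 6.

6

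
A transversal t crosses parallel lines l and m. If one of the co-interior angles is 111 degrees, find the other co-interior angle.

Co-interior (same-side interior) angles are between the parallel lines on the same side of the transversal.
Unlike corresponding or alternate interior angles, they are supplementary rather than equal.
So the angle = 180 - 111 = 69 degrees.

69 degrees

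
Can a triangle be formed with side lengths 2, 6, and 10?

Check the triangle inequality: 2 + 6 = 8 ≤ 10.
Since the sum of two sides does not exceed the third, no triangle can be formed.

No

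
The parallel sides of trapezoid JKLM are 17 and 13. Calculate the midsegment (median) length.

The midsegment of a trapezoid = (base1 + base2) / 2
midsegment = (17 + 13) / 2
midsegment = 30 / 2
midsegment = 15

15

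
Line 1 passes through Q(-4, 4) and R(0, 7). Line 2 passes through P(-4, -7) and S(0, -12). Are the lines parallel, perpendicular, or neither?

Slope of line 1: m1 = (7 - 4)/(0 - -4) = 3/4 = 3/4
Slope of line 2: m2 = (-12 - -7)/(0 - -4) = -5/4 = -5/4
m1 != m2 (3/4 != -5/4), so not parallel.
m1 * m2 = (3/4) * (-5/4) = -15/16 != -1, so not perpendicular.
The lines are neither parallel nor perpendicular.

Neither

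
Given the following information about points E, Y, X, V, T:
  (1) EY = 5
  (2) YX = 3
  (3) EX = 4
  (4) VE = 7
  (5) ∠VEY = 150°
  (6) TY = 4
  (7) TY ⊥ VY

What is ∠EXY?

Step 1: By the inverse law of cosines on triangle EXY: cos(∠EXY) = (4² + 3² − 5²) / (2·4·3) = 0/24 = 0, so ∠EXY = 90°.

Therefore, the measure of angle ∠EXY = 90°.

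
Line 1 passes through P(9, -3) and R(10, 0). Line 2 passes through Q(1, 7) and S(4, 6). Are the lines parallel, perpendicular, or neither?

Slope of line 1: m1 = (0 - -3)/(10 - 9) = 3/1 = 3
Slope of line 2: m2 = (6 - 7)/(4 - 1) = -1/3 = -1/3
m1 * m2 = -1, so perpendicular.

Perpendicular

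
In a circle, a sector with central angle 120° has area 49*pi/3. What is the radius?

The sector covers 120°/360° = 1/3 of the full circle.
Full circle area = 49*pi/3 / 1/3 = 49*pi.
Since full area = πr², we get r² = 49*pi/π = 49, so r = 7.

7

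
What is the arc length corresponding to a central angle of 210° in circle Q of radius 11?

Arc length = 2πr × θ/360
= 2π × 11 × 7/12
= 77*pi/6

77*pi/6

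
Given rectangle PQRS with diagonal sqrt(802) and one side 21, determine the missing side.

b = sqrt(d^2 - a^2) = sqrt(802 - 441) = sqrt(361) = 19

19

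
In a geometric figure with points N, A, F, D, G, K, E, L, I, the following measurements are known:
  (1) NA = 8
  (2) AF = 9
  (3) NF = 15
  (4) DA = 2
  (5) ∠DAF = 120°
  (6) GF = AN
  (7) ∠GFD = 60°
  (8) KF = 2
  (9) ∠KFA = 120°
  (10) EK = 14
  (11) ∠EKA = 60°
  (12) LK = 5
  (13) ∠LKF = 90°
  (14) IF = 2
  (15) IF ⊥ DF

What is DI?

Step 1: By the law of cosines on triangle FAD: FD² = 9² + 2² − 2·9·2·cos(120°) = 103, so FD = √103.
Step 2: By the law of cosines on triangle DFI: DI² = √103² + 2² − 2·√103·2·cos(90°) = 107, so DI = √107.

Therefore, the length of DI = √107.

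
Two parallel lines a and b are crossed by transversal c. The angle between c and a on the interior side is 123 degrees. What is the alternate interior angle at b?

Alternate interior angles are equal: 123 degrees.

123 degrees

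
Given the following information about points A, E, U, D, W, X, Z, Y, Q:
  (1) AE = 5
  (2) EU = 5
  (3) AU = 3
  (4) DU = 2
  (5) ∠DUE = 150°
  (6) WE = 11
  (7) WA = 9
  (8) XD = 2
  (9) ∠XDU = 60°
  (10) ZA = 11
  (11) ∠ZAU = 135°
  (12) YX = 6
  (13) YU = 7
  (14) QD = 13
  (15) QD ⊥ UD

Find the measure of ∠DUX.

Step 1: By the law of cosines on triangle UDX: UX² = 2² + 2² − 2·2·2·cos(60°) = 4, so UX = 2.
Step 2: By the inverse law of cosines on triangle DUX: cos(∠DUX) = (2² + 2² − 2²) / (2·2·2) = 4/8 = 0.5, so ∠DUX = 60°.

Therefore, the measure of angle ∠DUX = 60°.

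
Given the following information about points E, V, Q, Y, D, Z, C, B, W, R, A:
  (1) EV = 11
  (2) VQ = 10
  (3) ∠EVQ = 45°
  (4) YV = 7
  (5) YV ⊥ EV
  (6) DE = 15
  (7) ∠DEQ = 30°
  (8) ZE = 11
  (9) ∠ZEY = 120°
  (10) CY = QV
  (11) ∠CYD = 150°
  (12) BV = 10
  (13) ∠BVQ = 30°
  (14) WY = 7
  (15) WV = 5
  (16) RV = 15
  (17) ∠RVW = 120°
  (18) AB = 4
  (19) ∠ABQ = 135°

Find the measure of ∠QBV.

Step 1: By the law of cosines on triangle BVQ: BQ² = 10² + 10² − 2·10·10·cos(30°) = 26.79, so BQ ≈ 5.18.
Step 2: By the inverse law of cosines on triangle QBV: cos(∠QBV) = (5.18² + 10² − 10²) / (2·5.18·10) = 26.79/103.53 = 0.2588, so ∠QBV = 75°.

Therefore, the measure of angle ∠QBV = 75°.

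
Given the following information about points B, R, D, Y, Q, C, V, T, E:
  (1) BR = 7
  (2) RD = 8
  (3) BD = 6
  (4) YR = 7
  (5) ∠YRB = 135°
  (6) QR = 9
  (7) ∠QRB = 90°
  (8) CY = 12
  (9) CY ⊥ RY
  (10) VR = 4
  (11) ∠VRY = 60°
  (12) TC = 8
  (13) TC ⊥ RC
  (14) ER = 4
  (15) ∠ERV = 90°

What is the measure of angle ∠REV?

Step 1: By the law of cosines on triangle ERV: EV² = 4² + 4² − 2·4·4·cos(90°) = 32, so EV = 4·√2.
Step 2: By the inverse law of cosines on triangle REV: cos(∠REV) = (4² + (4·√2)² − 4²) / (2·4·4·√2) = 32/45.25 = 0.7071, so ∠REV = 45°.

Therefore, the measure of angle ∠REV = 45°.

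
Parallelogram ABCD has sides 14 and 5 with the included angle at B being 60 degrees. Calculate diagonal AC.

Using the law of cosines:
d^2 = 14^2 + 5^2 - 2(14)(5)cos(60 degrees)
d^2 = 196 + 25 - 140*1/2
d^2 = 151
d = sqrt(151)

sqrt(151)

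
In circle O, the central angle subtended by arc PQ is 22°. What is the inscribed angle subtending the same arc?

An inscribed angle intercepts an arc from a point on the circle, while the central angle intercepts the same arc from the center.
The inscribed angle is always half the central angle: 22° / 2 = 11°.

11°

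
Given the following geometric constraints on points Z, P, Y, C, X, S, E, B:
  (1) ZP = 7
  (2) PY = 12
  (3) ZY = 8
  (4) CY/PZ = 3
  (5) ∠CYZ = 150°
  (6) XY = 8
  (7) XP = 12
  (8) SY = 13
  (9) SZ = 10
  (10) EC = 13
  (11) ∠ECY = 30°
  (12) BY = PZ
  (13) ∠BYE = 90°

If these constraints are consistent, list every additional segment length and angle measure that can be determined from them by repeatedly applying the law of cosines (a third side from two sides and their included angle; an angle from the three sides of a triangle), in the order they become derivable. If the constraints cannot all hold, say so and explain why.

The constraints are consistent. Derivable facts, in order:
After 1 step:
- YE ≈ 11.71
- ZC ≈ 28.21
- ∠PXY = 70.53°
- ∠PYX = 70.53°
- ∠PYZ = 34.09°
- ∠PZY = 106.07°
- ∠SYZ = 50.25°
- ∠SZY = 91.79°
- ∠XPY = 38.94°
- ∠YPZ = 39.84°
- ∠YSZ = 37.96°
After 2 steps:
- EB ≈ 13.64
- ∠CEY = 116.29°
- ∠CYE = 33.71°
- ∠CZY = 21.85°
- ∠YCZ = 8.15°
After 3 steps:
- ∠BEY = 30.87°
- ∠EBY = 59.13°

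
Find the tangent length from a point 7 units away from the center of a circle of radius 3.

tangent = √(d² - r²) = √(7² - 3²) = √(49 - 9) = √40 = 2*sqrt(10)

2*sqrt(10)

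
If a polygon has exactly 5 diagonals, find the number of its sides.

Using d = n(n - 3)/2, we solve 5 = n(n - 3)/2.
So n(n - 3) = 10.
Testing n = 5: 5 * 2 = 10 = 10. Correct.
The polygon has 5 sides.

5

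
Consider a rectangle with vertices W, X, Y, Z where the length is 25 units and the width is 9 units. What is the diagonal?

d = sqrt(25^2 + 9^2) = sqrt(706)

sqrt(706)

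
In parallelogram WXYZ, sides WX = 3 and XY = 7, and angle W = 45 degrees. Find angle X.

Opposite sides of a parallelogram are parallel, so consecutive angles form co-interior angles on a transversal.
Co-interior angles sum to 180°, giving angle X = 180 - 45 = 135 degrees.

135 degrees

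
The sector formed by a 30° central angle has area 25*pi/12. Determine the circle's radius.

r² = 360 × 25*pi/12 / (π × 30) = 25, so r = 5.

5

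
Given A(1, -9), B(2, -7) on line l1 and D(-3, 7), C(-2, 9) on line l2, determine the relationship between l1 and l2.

Slope of line 1: m1 = (-7 - -9)/(2 - 1) = 2/1 = 2
Slope of line 2: m2 = (9 - 7)/(-2 - -3) = 2/1 = 2
m1 = m2, so the lines are parallel.

Parallel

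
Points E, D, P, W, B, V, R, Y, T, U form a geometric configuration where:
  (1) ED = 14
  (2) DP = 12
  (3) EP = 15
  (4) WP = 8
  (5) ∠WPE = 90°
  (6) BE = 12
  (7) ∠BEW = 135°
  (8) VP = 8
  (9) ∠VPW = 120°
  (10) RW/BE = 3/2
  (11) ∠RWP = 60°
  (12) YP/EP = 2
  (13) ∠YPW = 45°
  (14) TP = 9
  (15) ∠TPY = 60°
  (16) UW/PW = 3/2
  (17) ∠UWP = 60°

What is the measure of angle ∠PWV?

Step 1: By the law of cosines on triangle WPV: WV² = 8² + 8² − 2·8·8·cos(120°) = 192, so WV = 8·√3.
Step 2: By the inverse law of cosines on triangle PWV: cos(∠PWV) = (8² + (8·√3)² − 8²) / (2·8·8·√3) = 192/221.7 = 0.866, so ∠PWV = 30°.

Therefore, the measure of angle ∠PWV = 30°.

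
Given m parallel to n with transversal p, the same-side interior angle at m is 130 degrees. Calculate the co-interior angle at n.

Co-interior angles sum to 180: 180 - 130 = 50 degrees.

50 degrees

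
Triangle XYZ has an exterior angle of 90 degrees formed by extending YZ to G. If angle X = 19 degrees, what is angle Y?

By the exterior angle theorem: exterior angle = sum of remote interior angles.
90 = 19 + angle Y
angle Y = 90 - 19 = 71 degrees

71 degrees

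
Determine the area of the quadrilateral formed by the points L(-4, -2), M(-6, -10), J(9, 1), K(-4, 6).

The Shoelace formula works by pairing each vertex with the next (cycling back to the first).
For each pair, compute x_i*y_(i+1) - x_(i+1)*y_i:
  (-4*-10 - -6*-2) = 28
  (-6*1 - 9*-10) = 84
  (9*6 - -4*1) = 58
  (-4*-2 - -4*6) = 32
Taking half the absolute value of the total: Area = (1/2)(202) = 101.

101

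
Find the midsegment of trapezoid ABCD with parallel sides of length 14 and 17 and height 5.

The midsegment of a trapezoid = (base1 + base2) / 2
midsegment = (14 + 17) / 2
midsegment = 31 / 2
midsegment = 31/2

31/2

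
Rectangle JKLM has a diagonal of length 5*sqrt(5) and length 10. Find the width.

Using the Pythagorean theorem: d^2 = a^2 + b^2
b^2 = d^2 - a^2
b^2 = 125 - 100
b^2 = 25
b = sqrt(25) = 5

5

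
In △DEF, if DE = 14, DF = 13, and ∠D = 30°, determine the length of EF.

By the law of cosines: EF^2 = DE^2 + DF^2 - 2*DE*DF*cos(D)
EF^2 = 14^2 + 13^2 - 2*14*13*cos(30°)
EF^2 = 196 + 169 - 364*(sqrt(3)/2)
EF^2 = 365 - 182*sqrt(3)
EF = sqrt(365 - 182*sqrt(3))

sqrt(365 - 182*sqrt(3))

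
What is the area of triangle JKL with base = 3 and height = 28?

A triangle's area is half the area of a rectangle with the same base and height.
Area = (1/2) * 3 * 28 = 42.

42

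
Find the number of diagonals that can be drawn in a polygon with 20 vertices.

The number of diagonals in an n-gon is n(n - 3)/2.
For n = 20: 20(20 - 3)/2 = 20 × 17 / 2 = 170.

170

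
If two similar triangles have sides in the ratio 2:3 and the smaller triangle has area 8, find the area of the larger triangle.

For similar figures, the area ratio equals the square of the side ratio.
Side ratio (the smaller triangle to the larger triangle) = 2:3, so area ratio = 2^2:3^2 = 4:9.
If the area of the smaller triangle is 8, then the area of the larger triangle = 8 * (9/4) = 18.

18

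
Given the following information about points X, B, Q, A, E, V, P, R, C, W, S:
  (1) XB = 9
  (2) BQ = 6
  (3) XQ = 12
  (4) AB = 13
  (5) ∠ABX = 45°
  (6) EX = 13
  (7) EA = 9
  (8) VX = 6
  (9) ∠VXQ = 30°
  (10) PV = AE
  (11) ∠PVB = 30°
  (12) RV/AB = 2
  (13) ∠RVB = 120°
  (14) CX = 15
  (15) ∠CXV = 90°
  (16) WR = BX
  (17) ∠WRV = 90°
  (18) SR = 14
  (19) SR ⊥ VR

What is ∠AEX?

Step 1: By the law of cosines on triangle ABX: AX² = 13² + 9² − 2·13·9·cos(45°) = 84.54, so AX ≈ 9.19.
Step 2: By the inverse law of cosines on triangle AEX: cos(∠AEX) = (9² + 13² − 9.19²) / (2·9·13) = 165.46/234 = 0.7071, so ∠AEX = 45°.

Therefore, the measure of angle ∠AEX = 45°.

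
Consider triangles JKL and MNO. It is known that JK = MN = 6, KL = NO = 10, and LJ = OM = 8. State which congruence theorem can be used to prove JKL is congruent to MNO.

The given information provides:
JK = MN = 6, KL = NO = 10, and LJ = OM = 8
This matches the SSS congruence theorem.
All three pairs of corresponding sides are equal (Side-Side-Side).

SSS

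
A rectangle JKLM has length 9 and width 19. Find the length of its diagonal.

Using the Pythagorean theorem:
d² = 9² + 19² = 81 + 361 = 442
d = sqrt(442)

sqrt(442)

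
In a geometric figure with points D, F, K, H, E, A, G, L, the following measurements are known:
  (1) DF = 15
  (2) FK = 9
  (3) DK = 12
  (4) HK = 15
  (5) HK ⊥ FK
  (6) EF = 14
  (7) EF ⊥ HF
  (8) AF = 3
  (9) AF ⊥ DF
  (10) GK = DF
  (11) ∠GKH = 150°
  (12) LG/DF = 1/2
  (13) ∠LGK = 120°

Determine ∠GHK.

From the given relations: GK = DF = 15.
Step 1: By the law of cosines on triangle HKG: HG² = 15² + 15² − 2·15·15·cos(150°) = 839.71, so HG ≈ 28.98.
Step 2: By the inverse law of cosines on triangle GHK: cos(∠GHK) = (28.98² + 15² − 15²) / (2·28.98·15) = 839.71/869.33 = 0.9659, so ∠GHK = 15°.

Therefore, the measure of angle ∠GHK = 15°.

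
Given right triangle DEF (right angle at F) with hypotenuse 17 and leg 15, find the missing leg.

EF = sqrt(17^2 - 15^2) = sqrt(64) = 8

8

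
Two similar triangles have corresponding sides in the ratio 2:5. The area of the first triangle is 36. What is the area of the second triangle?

The ratio of areas of similar triangles = (side ratio)^2.
Side ratio = 2:5, so area ratio = 4:25.
Area of the second triangle / Area of the first triangle = 25/4
Area of the second triangle = 36 * 25/4 = 225

225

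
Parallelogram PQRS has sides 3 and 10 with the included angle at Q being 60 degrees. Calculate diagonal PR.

Law of cosines: d^2 = 3^2 + 10^2 - 2(3)(10)cos(60°) = 79, so d = sqrt(79).

sqrt(79)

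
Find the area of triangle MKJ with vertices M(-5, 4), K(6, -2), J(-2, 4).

The Shoelace formula computes the area from vertex coordinates by summing cross products.
For vertices (-5,4), (6,-2), (-2,4):
Signed sum = -5*-2 - 6*4 + 6*4 - -2*-2 + -2*4 - -5*4
= -14 + 20 + 12 = 18
Area = (1/2)|18| = 9.

9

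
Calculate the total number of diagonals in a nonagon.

Total line segments between 9 vertices = C(9,2) = 36.
Subtract the 9 sides: 36 - 9 = 27 diagonals.

27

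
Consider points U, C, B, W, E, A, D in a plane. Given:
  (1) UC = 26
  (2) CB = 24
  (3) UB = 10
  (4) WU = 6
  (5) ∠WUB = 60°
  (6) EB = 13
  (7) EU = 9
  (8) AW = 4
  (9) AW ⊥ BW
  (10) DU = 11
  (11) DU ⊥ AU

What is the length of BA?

Step 1: By the law of cosines on triangle BUW: BW² = 10² + 6² − 2·10·6·cos(60°) = 76, so BW = 2·√19.
Step 2: By the law of cosines on triangle BWA: BA² = (2·√19)² + 4² − 2·2·√19·4·cos(90°) = 92, so BA = 2·√23.

Therefore, the length of BA = 2·√23.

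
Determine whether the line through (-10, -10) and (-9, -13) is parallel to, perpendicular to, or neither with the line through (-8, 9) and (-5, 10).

Slope of line 1: m1 = (-13 - -10)/(-9 - -10) = -3/1 = -3
Slope of line 2: m2 = (10 - 9)/(-5 - -8) = 1/3 = 1/3
m1 * m2 = (-3) * (1/3) = -1 = -1, so the lines are perpendicular.

Perpendicular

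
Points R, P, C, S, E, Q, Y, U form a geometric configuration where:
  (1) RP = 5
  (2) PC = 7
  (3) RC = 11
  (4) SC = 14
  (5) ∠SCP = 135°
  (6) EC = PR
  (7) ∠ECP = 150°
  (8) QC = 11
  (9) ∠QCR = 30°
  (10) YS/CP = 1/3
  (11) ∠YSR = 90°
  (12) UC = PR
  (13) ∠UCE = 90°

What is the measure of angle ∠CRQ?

Step 1: By the law of cosines on triangle RCQ: RQ² = 11² + 11² − 2·11·11·cos(30°) = 32.42, so RQ ≈ 5.69.
Step 2: By the inverse law of cosines on triangle CRQ: cos(∠CRQ) = (11² + 5.69² − 11²) / (2·11·5.69) = 32.42/125.27 = 0.2588, so ∠CRQ = 75°.

Therefore, the measure of angle ∠CRQ = 75°.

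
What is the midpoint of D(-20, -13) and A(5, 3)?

M = ((x₁ + x₂)/2, (y₁ + y₂)/2)
= ((-20 + 5)/2, (-13 + 3)/2)
= (-15/2, -10/2) = (-15/2, -5)

(-15/2, -5)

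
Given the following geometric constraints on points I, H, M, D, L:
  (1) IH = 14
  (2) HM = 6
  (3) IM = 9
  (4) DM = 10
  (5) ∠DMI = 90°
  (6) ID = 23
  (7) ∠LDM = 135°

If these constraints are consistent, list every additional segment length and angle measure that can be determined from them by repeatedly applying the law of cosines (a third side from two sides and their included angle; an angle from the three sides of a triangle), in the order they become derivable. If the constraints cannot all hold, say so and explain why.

These constraints are not satisfiable: by the triangle inequality in triangle MID, (3) IM = 9 and (4) DM = 10 force ID ≤ 9 + 10 = 19, but (6) says ID = 23. No planar figure meets all of them, so nothing further can be derived.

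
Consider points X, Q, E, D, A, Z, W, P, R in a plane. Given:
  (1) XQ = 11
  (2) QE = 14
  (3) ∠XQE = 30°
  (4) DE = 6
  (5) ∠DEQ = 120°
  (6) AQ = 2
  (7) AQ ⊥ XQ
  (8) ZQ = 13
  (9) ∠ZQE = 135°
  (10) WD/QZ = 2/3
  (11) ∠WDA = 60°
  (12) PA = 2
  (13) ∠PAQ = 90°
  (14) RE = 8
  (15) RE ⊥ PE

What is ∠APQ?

Step 1: By the law of cosines on triangle PAQ: PQ² = 2² + 2² − 2·2·2·cos(90°) = 8, so PQ = 2·√2.
Step 2: By the inverse law of cosines on triangle APQ: cos(∠APQ) = (2² + (2·√2)² − 2²) / (2·2·2·√2) = 8/11.31 = 0.7071, so ∠APQ = 45°.

Therefore, the measure of angle ∠APQ = 45°.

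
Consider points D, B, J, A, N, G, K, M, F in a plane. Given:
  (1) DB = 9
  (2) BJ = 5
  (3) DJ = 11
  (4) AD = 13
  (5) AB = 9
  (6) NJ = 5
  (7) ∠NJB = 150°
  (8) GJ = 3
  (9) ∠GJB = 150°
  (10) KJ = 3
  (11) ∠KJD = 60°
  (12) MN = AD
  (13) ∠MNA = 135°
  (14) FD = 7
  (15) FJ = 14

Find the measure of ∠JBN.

Step 1: By the law of cosines on triangle BJN: BN² = 5² + 5² − 2·5·5·cos(150°) = 93.3, so BN ≈ 9.66.
Step 2: By the inverse law of cosines on triangle JBN: cos(∠JBN) = (5² + 9.66² − 5²) / (2·5·9.66) = 93.3/96.59 = 0.9659, so ∠JBN = 15°.

Therefore, the measure of angle ∠JBN = 15°.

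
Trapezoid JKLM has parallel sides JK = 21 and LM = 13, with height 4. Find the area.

A trapezoid's area equals the midsegment times the height.
The midsegment is (21 + 13) / 2 = 17.
Area = 17 * 4 = 68.

68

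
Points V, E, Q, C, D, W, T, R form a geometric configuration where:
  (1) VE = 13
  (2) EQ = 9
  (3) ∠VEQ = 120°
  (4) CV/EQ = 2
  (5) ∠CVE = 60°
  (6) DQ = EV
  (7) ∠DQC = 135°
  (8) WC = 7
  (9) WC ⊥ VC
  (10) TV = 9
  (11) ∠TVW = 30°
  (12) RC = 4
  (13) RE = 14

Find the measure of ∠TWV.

From the given relations: CV = 2·EQ = 2·9 = 18.
Step 1: By the law of cosines on triangle VCW: VW² = 18² + 7² − 2·18·7·cos(90°) = 373, so VW ≈ 19.31.
Step 2: By the law of cosines on triangle WVT: WT² = 19.31² + 9² − 2·19.31·9·cos(30°) = 152.94, so WT ≈ 12.37.
Step 3: By the inverse law of cosines on triangle TWV: cos(∠TWV) = (12.37² + 19.31² − 9²) / (2·12.37·19.31) = 444.94/477.68 = 0.9314, so ∠TWV = 21.34°.

Therefore, the measure of angle ∠TWV = 21.34°.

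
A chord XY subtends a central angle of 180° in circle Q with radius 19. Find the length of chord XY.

Drop a perpendicular from the center to the chord, bisecting both the chord and the central angle.
Each half-chord = r sin(θ/2) = 19 sin(90°).
The full chord = 2 × 19 × sin(90°) = 38.

38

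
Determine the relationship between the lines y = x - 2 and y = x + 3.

Slope of line 1: m1 = 1
Slope of line 2: m2 = 1
Since m1 = m2 = 1, the lines are parallel.

Parallel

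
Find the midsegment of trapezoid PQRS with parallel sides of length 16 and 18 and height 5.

The midsegment of a trapezoid = (base1 + base2) / 2
midsegment = (16 + 18) / 2
midsegment = 34 / 2
midsegment = 17

17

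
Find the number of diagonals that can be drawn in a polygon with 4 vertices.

The number of diagonals in an n-gon is n(n - 3)/2.
For n = 4: 4(4 - 3)/2 = 4 × 1 / 2 = 2.

2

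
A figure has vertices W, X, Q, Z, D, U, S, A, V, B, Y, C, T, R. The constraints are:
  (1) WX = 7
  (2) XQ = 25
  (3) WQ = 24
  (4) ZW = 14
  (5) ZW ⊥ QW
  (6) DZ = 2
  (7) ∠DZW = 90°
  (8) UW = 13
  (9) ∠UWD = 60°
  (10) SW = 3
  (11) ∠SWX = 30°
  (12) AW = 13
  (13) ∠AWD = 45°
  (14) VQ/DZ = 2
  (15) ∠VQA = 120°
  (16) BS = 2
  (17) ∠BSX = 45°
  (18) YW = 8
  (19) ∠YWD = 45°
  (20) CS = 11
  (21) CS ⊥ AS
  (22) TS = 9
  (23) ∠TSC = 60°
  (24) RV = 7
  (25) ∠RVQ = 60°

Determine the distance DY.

Step 1: By the law of cosines on triangle DZW: DW² = 2² + 14² − 2·2·14·cos(90°) = 200, so DW = 10·√2.
Step 2: By the law of cosines on triangle DWY: DY² = (10·√2)² + 8² − 2·10·√2·8·cos(45°) = 104, so DY = 2·√26.

Therefore, the length of DY = 2·√26.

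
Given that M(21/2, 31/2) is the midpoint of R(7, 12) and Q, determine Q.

Using the midpoint formula: M = ((x1 + x2)/2, (y1 + y2)/2)
We know M = (21/2, 31/2) and R = (7, 12)
For x: 21/2 = (7 + x2)/2, so x2 = 2*21/2 - 7 = 14
For y: 31/2 = (12 + y2)/2, so y2 = 2*31/2 - 12 = 19
Q = (14, 19)

(14, 19)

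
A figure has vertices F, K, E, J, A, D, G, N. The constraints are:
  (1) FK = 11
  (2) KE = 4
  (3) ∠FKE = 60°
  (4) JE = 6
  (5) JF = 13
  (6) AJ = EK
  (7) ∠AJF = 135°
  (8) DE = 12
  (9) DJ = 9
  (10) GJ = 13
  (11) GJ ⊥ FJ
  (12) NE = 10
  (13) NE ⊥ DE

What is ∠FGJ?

Step 1: By the law of cosines on triangle GJF: GF² = 13² + 13² − 2·13·13·cos(90°) = 338, so GF = 13·√2.
Step 2: By the inverse law of cosines on triangle FGJ: cos(∠FGJ) = ((13·√2)² + 13² − 13²) / (2·13·√2·13) = 338/478 = 0.7071, so ∠FGJ = 45°.

Therefore, the measure of angle ∠FGJ = 45°.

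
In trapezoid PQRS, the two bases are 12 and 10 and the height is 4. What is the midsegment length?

The midsegment (median) of a trapezoid connects the midpoints of the non-parallel sides.
Its length is the average of the two bases: (12 + 10) / 2 = 11.

11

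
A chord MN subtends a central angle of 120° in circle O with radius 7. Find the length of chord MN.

Drop a perpendicular from the center to the chord, bisecting both the chord and the central angle.
Each half-chord = r sin(θ/2) = 7 sin(60°).
The full chord = 2 × 7 × sin(60°) = 7*sqrt(3).

7*sqrt(3)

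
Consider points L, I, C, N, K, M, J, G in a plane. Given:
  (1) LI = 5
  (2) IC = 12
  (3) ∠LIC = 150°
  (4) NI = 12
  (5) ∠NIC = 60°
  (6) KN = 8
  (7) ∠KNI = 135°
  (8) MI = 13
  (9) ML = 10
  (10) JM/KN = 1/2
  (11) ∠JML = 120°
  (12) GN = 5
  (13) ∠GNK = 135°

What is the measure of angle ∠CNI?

Step 1: By the law of cosines on triangle NIC: NC² = 12² + 12² − 2·12·12·cos(60°) = 144, so NC = 12.
Step 2: By the inverse law of cosines on triangle CNI: cos(∠CNI) = (12² + 12² − 12²) / (2·12·12) = 144/288 = 0.5, so ∠CNI = 60°.

Therefore, the measure of angle ∠CNI = 60°.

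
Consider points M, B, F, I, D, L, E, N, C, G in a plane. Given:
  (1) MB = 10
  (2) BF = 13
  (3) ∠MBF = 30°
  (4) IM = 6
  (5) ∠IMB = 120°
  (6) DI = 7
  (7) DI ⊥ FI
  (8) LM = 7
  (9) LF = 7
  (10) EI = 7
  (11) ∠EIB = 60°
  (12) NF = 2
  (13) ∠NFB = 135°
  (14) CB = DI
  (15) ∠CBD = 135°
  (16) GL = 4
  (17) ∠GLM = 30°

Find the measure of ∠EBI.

Step 1: By the law of cosines on triangle BMI: BI² = 10² + 6² − 2·10·6·cos(120°) = 196, so BI = 14.
Step 2: By the law of cosines on triangle BIE: BE² = 14² + 7² − 2·14·7·cos(60°) = 147, so BE = 7·√3.
Step 3: By the inverse law of cosines on triangle EBI: cos(∠EBI) = ((7·√3)² + 14² − 7²) / (2·7·√3·14) = 294/339.48 = 0.866, so ∠EBI = 30°.

Therefore, the measure of angle ∠EBI = 30°.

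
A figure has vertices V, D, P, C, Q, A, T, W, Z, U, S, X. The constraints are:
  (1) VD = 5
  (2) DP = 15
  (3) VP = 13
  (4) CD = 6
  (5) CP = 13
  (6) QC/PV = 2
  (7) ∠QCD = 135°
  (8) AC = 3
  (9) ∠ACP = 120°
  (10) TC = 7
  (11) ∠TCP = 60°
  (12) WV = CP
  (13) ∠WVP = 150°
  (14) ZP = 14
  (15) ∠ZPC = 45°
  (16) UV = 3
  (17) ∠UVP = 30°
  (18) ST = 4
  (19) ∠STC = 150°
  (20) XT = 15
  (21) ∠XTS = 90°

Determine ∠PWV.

From the given relations: WV = CP = 13.
Step 1: By the law of cosines on triangle WVP: WP² = 13² + 13² − 2·13·13·cos(150°) = 630.72, so WP ≈ 25.11.
Step 2: By the inverse law of cosines on triangle PWV: cos(∠PWV) = (25.11² + 13² − 13²) / (2·25.11·13) = 630.72/652.97 = 0.9659, so ∠PWV = 15°.

Therefore, the measure of angle ∠PWV = 15°.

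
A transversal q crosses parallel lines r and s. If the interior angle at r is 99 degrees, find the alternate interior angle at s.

Alternate interior angles are equal: 99 degrees.

99 degrees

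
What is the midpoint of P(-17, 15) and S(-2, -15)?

M = ((x₁ + x₂)/2, (y₁ + y₂)/2)
= ((-17 + -2)/2, (15 + -15)/2)
= (-19/2, 0/2) = (-19/2, 0)

(-19/2, 0)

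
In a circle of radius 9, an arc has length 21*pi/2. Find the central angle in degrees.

Arc length L = 2πr × θ/360, so θ = 360L / (2πr).
θ = 360 × 21*pi/2 / (2π × 9)
θ = 210°
θ = 210°

210°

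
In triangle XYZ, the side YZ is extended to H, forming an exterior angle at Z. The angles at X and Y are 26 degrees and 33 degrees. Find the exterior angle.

By the exterior angle theorem, an exterior angle of a triangle equals the sum of the two remote interior angles.
Exterior angle = angle X + angle Y
Exterior angle = 26 + 33 = 59 degrees

59 degrees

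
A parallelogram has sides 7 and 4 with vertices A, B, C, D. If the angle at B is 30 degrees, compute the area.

Area = 7 * 4 * sin(30°) = 28 * 1/2 = 14

14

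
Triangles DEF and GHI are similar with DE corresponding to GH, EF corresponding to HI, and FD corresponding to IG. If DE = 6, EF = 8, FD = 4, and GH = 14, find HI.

Similar triangles have proportional sides. Setting up the proportion:
GH / DE = HI / EF
14 / 6 = HI / 8
HI = 8 * 14 / 6 = 56/3.

56/3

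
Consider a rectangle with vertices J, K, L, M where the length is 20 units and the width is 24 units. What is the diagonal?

d = sqrt(20^2 + 24^2) = sqrt(976) = 4*sqrt(61)

4*sqrt(61)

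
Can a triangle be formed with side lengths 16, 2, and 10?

Check the triangle inequality: 2 + 10 = 12 ≤ 16.
Since the sum of two sides does not exceed the third, no triangle can be formed.

No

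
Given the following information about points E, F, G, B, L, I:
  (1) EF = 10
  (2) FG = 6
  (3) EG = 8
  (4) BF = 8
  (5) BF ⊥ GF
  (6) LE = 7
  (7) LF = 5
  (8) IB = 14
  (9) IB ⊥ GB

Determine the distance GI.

Step 1: By the law of cosines on triangle BFG: BG² = 8² + 6² − 2·8·6·cos(90°) = 100, so BG = 10.
Step 2: By the law of cosines on triangle GBI: GI² = 10² + 14² − 2·10·14·cos(90°) = 296, so GI = 2·√74.

Therefore, the length of GI = 2·√74.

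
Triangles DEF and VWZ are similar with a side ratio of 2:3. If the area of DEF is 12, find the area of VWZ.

For similar figures, the area ratio equals the square of the side ratio.
Side ratio (DEF to VWZ) = 2:3, so area ratio = 2^2:3^2 = 4:9.
If the area of DEF is 12, then the area of VWZ = 12 * (9/4) = 27.

27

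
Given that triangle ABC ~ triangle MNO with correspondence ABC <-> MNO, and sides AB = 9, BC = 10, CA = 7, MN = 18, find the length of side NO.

Since the triangles are similar, the ratio of corresponding sides is constant.
Scale factor k = MN / AB = 18 / 9 = 2
NO = k * BC = 2 * 10 = 20

20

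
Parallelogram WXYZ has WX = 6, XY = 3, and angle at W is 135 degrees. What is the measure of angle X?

Consecutive angles are supplementary: angle X = 180 - 135 = 45 degrees.

45 degrees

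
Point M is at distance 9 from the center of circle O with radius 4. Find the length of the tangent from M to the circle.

Let T be the point of tangency. Then OT ⊥ MT (radius ⊥ tangent).
In right triangle OTM: OM² = OT² + MT²
9² = 4² + MT²
MT² = 65, MT = sqrt(65)

sqrt(65)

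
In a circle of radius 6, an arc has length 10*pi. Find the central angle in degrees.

Arc length L = 2πr × θ/360, so θ = 360L / (2πr).
θ = 360 × 10*pi / (2π × 6)
θ = 300°
θ = 300°

300°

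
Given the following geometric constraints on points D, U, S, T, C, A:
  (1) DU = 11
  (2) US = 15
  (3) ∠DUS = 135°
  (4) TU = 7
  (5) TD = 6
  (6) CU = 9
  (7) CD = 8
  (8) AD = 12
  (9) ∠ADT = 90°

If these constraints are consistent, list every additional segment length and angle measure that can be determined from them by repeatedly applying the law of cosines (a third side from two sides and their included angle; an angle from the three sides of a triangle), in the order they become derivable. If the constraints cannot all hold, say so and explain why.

The constraints are consistent. Derivable facts, in order:
After 1 step:
- DS ≈ 24.07
- TA = 6·√5
- ∠CDU = 53.78°
- ∠CUD = 45.82°
- ∠DCU = 80.41°
- ∠DTU = 115.38°
- ∠DUT = 29.53°
- ∠TDU = 35.1°
After 2 steps:
- ∠ATD = 63.43°
- ∠DAT = 26.57°
- ∠DSU = 18.85°
- ∠SDU = 26.15°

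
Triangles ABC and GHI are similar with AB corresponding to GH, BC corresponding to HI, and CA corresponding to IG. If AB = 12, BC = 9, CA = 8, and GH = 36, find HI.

Since the triangles are similar, the ratio of corresponding sides is constant.
Scale factor k = GH / AB = 36 / 12 = 3
HI = k * BC = 3 * 9 = 27

27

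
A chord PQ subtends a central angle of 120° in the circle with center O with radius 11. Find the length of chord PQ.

Chord = 2(11) sin(60°) = 11*sqrt(3)

11*sqrt(3)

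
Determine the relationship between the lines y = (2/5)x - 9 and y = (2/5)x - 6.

Slope of line 1: m1 = 2/5
Slope of line 2: m2 = 2/5
Two lines are parallel if and only if they have equal slopes (or both are vertical).
Here m1 = m2 = 2/5, confirming the lines are parallel.

Parallel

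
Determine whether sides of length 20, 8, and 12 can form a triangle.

Check the triangle inequality: 8 + 12 = 20 ≤ 20.
Since the sum of two sides does not exceed the third, no triangle can be formed.

No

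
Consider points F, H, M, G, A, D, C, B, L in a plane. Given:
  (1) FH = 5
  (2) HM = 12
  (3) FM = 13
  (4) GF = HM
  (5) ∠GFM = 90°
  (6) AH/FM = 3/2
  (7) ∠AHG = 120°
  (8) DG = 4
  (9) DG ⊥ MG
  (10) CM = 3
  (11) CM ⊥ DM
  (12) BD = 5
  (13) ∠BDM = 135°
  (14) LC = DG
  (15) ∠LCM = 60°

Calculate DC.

From the given relations: GF = HM = 12.
Step 1: By the law of cosines on triangle GFM: GM² = 12² + 13² − 2·12·13·cos(90°) = 313, so GM ≈ 17.69.
Step 2: By the law of cosines on triangle DGM: DM² = 4² + 17.69² − 2·4·17.69·cos(90°) = 329, so DM ≈ 18.14.
Step 3: By the law of cosines on triangle DMC: DC² = 18.14² + 3² − 2·18.14·3·cos(90°) = 338, so DC = 13·√2.

Therefore, the length of DC = 13·√2.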